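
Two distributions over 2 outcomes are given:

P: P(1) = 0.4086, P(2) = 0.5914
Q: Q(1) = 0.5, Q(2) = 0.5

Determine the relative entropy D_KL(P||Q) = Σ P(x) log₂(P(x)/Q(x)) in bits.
0.0242 bits

D_KL(P||Q) = Σ P(x) log₂(P(x)/Q(x))

Computing term by term:
  P(1)·log₂(P(1)/Q(1)) = 0.4086·log₂(0.4086/0.5) = -0.11900
  P(2)·log₂(P(2)/Q(2)) = 0.5914·log₂(0.5914/0.5) = 0.14324

D_KL(P||Q) = -0.11900 + 0.14324 = 0.02424 ≈ 0.0242 bits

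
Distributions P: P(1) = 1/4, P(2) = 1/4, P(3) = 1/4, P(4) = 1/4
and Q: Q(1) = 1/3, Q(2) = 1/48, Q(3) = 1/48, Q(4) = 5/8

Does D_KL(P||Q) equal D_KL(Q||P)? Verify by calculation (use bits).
D_KL(P||Q) = 1.3582 bits, D_KL(Q||P) = 0.8152 bits. No — D_KL(P||Q) ≠ D_KL(Q||P) for this pair.

D_KL(P||Q) = Σ P(x) log₂(P(x)/Q(x))

Computing term by term:
  P(1)·log₂(P(1)/Q(1)) = (1/4)·log₂((1/4)/(1/3)) = -0.10376
  P(2)·log₂(P(2)/Q(2)) = (1/4)·log₂((1/4)/(1/48)) = 0.89624
  P(3)·log₂(P(3)/Q(3)) = (1/4)·log₂((1/4)/(1/48)) = 0.89624
  P(4)·log₂(P(4)/Q(4)) = (1/4)·log₂((1/4)/(5/8)) = -0.33048

D_KL(P||Q) = -0.10376 + 0.89624 + 0.89624 - 0.33048 = 1.35824 ≈ 1.3582 bits

D_KL(Q||P) = Σ Q(x) log₂(Q(x)/P(x))

Computing term by term:
  Q(1)·log₂(Q(1)/P(1)) = (1/3)·log₂((1/3)/(1/4)) = 0.13835
  Q(2)·log₂(Q(2)/P(2)) = (1/48)·log₂((1/48)/(1/4)) = -0.07469
  Q(3)·log₂(Q(3)/P(3)) = (1/48)·log₂((1/48)/(1/4)) = -0.07469
  Q(4)·log₂(Q(4)/P(4)) = (5/8)·log₂((5/8)/(1/4)) = 0.82621

D_KL(Q||P) = 0.13835 - 0.07469 - 0.07469 + 0.82621 = 0.81518 ≈ 0.8152 bits

These are NOT equal (difference: 0.5430 bits). KL divergence is asymmetric: D_KL(P||Q) ≠ D_KL(Q||P) in general.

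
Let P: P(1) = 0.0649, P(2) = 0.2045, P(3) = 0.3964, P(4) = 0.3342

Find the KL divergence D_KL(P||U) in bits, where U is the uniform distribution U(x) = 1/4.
0.2180 bits

U(i) = 1/4 for all i

D_KL(P||U) = Σ P(x) log₂(P(x) / (1/4))
           = Σ P(x) log₂(P(x)) + log₂(4)
           = log₂(4) - H(P)

H(P) = -Σ P(x) log₂(P(x)):
  -P(1)·log₂(P(1)) = -(0.0649)·log₂(0.0649) = 0.25607
  -P(2)·log₂(P(2)) = -(0.2045)·log₂(0.2045) = 0.46827
  -P(3)·log₂(P(3)) = -(0.3964)·log₂(0.3964) = 0.52918
  -P(4)·log₂(P(4)) = -(0.3342)·log₂(0.3342) = 0.52844
H(P) = 0.25607 + 0.46827 + 0.52918 + 0.52844 = 1.78196 bits

log₂(4) = 2.00000 bits

D_KL(P||U) = 2.00000 - 1.78196 = 0.21804 ≈ 0.2180 bits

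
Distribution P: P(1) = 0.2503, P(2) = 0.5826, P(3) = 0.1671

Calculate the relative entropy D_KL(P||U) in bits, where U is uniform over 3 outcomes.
0.1994 bits

U(i) = 1/3 for all i

D_KL(P||U) = Σ P(x) log₂(P(x) / (1/3))
           = Σ P(x) log₂(P(x)) + log₂(3)
           = log₂(3) - H(P)

H(P) = -Σ P(x) log₂(P(x)):
  -P(1)·log₂(P(1)) = -(0.2503)·log₂(0.2503) = 0.50017
  -P(2)·log₂(P(2)) = -(0.5826)·log₂(0.5826) = 0.45409
  -P(3)·log₂(P(3)) = -(0.1671)·log₂(0.1671) = 0.43132
H(P) = 0.50017 + 0.45409 + 0.43132 = 1.38558 bits

log₂(3) = 1.58496 bits

D_KL(P||U) = 1.58496 - 1.38558 = 0.19938 ≈ 0.1994 bits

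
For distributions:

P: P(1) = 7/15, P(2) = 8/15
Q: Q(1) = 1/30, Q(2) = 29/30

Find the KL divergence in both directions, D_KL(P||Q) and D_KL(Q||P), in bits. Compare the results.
D_KL(P||Q) = 1.3192 bits, D_KL(Q||P) = 0.7025 bits. D_KL(P||Q) is larger than D_KL(Q||P) by 0.6167 bits; the two directions differ.

D_KL(P||Q) = Σ P(x) log₂(P(x)/Q(x))

Computing term by term:
  P(1)·log₂(P(1)/Q(1)) = (7/15)·log₂((7/15)/(1/30)) = 1.77677
  P(2)·log₂(P(2)/Q(2)) = (8/15)·log₂((8/15)/(29/30)) = -0.45759

D_KL(P||Q) = 1.77677 - 0.45759 = 1.31918 ≈ 1.3192 bits

D_KL(Q||P) = Σ Q(x) log₂(Q(x)/P(x))

Computing term by term:
  Q(1)·log₂(Q(1)/P(1)) = (1/30)·log₂((1/30)/(7/15)) = -0.12691
  Q(2)·log₂(Q(2)/P(2)) = (29/30)·log₂((29/30)/(8/15)) = 0.82938

D_KL(Q||P) = -0.12691 + 0.82938 = 0.70247 ≈ 0.7025 bits

These are NOT equal (difference: 0.6167 bits). KL divergence is asymmetric: D_KL(P||Q) ≠ D_KL(Q||P) in general.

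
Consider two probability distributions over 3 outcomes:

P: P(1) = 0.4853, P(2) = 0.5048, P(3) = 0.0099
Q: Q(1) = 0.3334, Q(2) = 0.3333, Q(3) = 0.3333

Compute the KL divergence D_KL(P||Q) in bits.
0.5149 bits

D_KL(P||Q) = Σ P(x) log₂(P(x)/Q(x))

Computing term by term:
  P(1)·log₂(P(1)/Q(1)) = 0.4853·log₂(0.4853/0.3334) = 0.26285
  P(2)·log₂(P(2)/Q(2)) = 0.5048·log₂(0.5048/0.3333) = 0.30232
  P(3)·log₂(P(3)/Q(3)) = 0.0099·log₂(0.0099/0.3333) = -0.05023

D_KL(P||Q) = 0.26285 + 0.30232 - 0.05023 = 0.51494 ≈ 0.5149 bits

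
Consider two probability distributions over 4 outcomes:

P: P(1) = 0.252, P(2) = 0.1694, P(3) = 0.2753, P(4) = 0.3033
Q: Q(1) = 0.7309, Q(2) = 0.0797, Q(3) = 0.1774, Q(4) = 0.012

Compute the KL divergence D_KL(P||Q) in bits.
1.3849 bits

D_KL(P||Q) = Σ P(x) log₂(P(x)/Q(x))

Computing term by term:
  P(1)·log₂(P(1)/Q(1)) = 0.252·log₂(0.252/0.7309) = -0.38714
  P(2)·log₂(P(2)/Q(2)) = 0.1694·log₂(0.1694/0.0797) = 0.18427
  P(3)·log₂(P(3)/Q(3)) = 0.2753·log₂(0.2753/0.1774) = 0.17454
  P(4)·log₂(P(4)/Q(4)) = 0.3033·log₂(0.3033/0.012) = 1.41327

D_KL(P||Q) = -0.38714 + 0.18427 + 0.17454 + 1.41327 = 1.38494 ≈ 1.3849 bits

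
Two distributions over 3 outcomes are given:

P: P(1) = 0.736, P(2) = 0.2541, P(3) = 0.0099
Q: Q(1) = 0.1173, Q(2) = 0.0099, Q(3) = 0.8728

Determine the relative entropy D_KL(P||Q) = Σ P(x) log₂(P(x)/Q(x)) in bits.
3.0757 bits

D_KL(P||Q) = Σ P(x) log₂(P(x)/Q(x))

Computing term by term:
  P(1)·log₂(P(1)/Q(1)) = 0.736·log₂(0.736/0.1173) = 1.95003
  P(2)·log₂(P(2)/Q(2)) = 0.2541·log₂(0.2541/0.0099) = 1.18965
  P(3)·log₂(P(3)/Q(3)) = 0.0099·log₂(0.0099/0.8728) = -0.06397

D_KL(P||Q) = 1.95003 + 1.18965 - 0.06397 = 3.07571 ≈ 3.0757 bits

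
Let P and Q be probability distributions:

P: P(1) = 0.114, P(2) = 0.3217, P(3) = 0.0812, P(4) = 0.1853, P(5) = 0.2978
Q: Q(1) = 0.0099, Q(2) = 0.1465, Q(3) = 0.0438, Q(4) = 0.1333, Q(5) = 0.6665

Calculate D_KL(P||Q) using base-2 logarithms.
0.5812 bits

D_KL(P||Q) = Σ P(x) log₂(P(x)/Q(x))

Computing term by term:
  P(1)·log₂(P(1)/Q(1)) = 0.114·log₂(0.114/0.0099) = 0.40190
  P(2)·log₂(P(2)/Q(2)) = 0.3217·log₂(0.3217/0.1465) = 0.36507
  P(3)·log₂(P(3)/Q(3)) = 0.0812·log₂(0.0812/0.0438) = 0.07231
  P(4)·log₂(P(4)/Q(4)) = 0.1853·log₂(0.1853/0.1333) = 0.08805
  P(5)·log₂(P(5)/Q(5)) = 0.2978·log₂(0.2978/0.6665) = -0.34612

D_KL(P||Q) = 0.40190 + 0.36507 + 0.07231 + 0.08805 - 0.34612 = 0.58121 ≈ 0.5812 bits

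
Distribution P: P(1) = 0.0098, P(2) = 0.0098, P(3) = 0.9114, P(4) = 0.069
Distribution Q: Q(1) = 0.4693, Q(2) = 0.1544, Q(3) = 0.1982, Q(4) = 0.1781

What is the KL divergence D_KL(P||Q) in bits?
1.8180 bits

D_KL(P||Q) = Σ P(x) log₂(P(x)/Q(x))

Computing term by term:
  P(1)·log₂(P(1)/Q(1)) = 0.0098·log₂(0.0098/0.4693) = -0.05470
  P(2)·log₂(P(2)/Q(2)) = 0.0098·log₂(0.0098/0.1544) = -0.03898
  P(3)·log₂(P(3)/Q(3)) = 0.9114·log₂(0.9114/0.1982) = 2.00611
  P(4)·log₂(P(4)/Q(4)) = 0.069·log₂(0.069/0.1781) = -0.09439

D_KL(P||Q) = -0.05470 - 0.03898 + 2.00611 - 0.09439 = 1.81804 ≈ 1.8180 bits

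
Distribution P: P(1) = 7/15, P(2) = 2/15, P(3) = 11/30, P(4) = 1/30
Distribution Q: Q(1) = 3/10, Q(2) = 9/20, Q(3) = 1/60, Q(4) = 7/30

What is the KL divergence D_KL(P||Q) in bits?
1.6050 bits

D_KL(P||Q) = Σ P(x) log₂(P(x)/Q(x))

Computing term by term:
  P(1)·log₂(P(1)/Q(1)) = (7/15)·log₂((7/15)/(3/10)) = 0.29747
  P(2)·log₂(P(2)/Q(2)) = (2/15)·log₂((2/15)/(9/20)) = -0.23399
  P(3)·log₂(P(3)/Q(3)) = (11/30)·log₂((11/30)/(1/60)) = 1.63512
  P(4)·log₂(P(4)/Q(4)) = (1/30)·log₂((1/30)/(7/30)) = -0.09358

D_KL(P||Q) = 0.29747 - 0.23399 + 1.63512 - 0.09358 = 1.60502 ≈ 1.6050 bits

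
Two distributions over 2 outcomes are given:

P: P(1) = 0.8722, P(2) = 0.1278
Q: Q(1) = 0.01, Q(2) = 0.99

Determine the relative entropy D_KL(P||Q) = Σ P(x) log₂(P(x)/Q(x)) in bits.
5.2453 bits

D_KL(P||Q) = Σ P(x) log₂(P(x)/Q(x))

Computing term by term:
  P(1)·log₂(P(1)/Q(1)) = 0.8722·log₂(0.8722/0.01) = 5.62271
  P(2)·log₂(P(2)/Q(2)) = 0.1278·log₂(0.1278/0.99) = -0.37746

D_KL(P||Q) = 5.62271 - 0.37746 = 5.24525 ≈ 5.2453 bits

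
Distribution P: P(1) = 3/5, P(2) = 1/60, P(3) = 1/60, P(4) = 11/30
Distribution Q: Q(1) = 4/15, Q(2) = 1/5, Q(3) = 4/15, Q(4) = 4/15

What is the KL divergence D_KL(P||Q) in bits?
0.7440 bits

D_KL(P||Q) = Σ P(x) log₂(P(x)/Q(x))

Computing term by term:
  P(1)·log₂(P(1)/Q(1)) = (3/5)·log₂((3/5)/(4/15)) = 0.70196
  P(2)·log₂(P(2)/Q(2)) = (1/60)·log₂((1/60)/(1/5)) = -0.05975
  P(3)·log₂(P(3)/Q(3)) = (1/60)·log₂((1/60)/(4/15)) = -0.06667
  P(4)·log₂(P(4)/Q(4)) = (11/30)·log₂((11/30)/(4/15)) = 0.16846

D_KL(P||Q) = 0.70196 - 0.05975 - 0.06667 + 0.16846 = 0.74400 ≈ 0.7440 bits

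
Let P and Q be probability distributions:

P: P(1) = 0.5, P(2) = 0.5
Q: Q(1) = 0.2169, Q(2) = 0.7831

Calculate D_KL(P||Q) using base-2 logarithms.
0.2788 bits

D_KL(P||Q) = Σ P(x) log₂(P(x)/Q(x))

Computing term by term:
  P(1)·log₂(P(1)/Q(1)) = 0.5·log₂(0.5/0.2169) = 0.60245
  P(2)·log₂(P(2)/Q(2)) = 0.5·log₂(0.5/0.7831) = -0.32363

D_KL(P||Q) = 0.60245 - 0.32363 = 0.27882 ≈ 0.2788 bits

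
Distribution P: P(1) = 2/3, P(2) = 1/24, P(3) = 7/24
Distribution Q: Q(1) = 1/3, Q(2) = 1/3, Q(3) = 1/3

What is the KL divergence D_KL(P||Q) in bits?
0.4855 bits

D_KL(P||Q) = Σ P(x) log₂(P(x)/Q(x))

Computing term by term:
  P(1)·log₂(P(1)/Q(1)) = (2/3)·log₂((2/3)/(1/3)) = 0.66667
  P(2)·log₂(P(2)/Q(2)) = (1/24)·log₂((1/24)/(1/3)) = -0.12500
  P(3)·log₂(P(3)/Q(3)) = (7/24)·log₂((7/24)/(1/3)) = -0.05619

D_KL(P||Q) = 0.66667 - 0.12500 - 0.05619 = 0.48548 ≈ 0.4855 bits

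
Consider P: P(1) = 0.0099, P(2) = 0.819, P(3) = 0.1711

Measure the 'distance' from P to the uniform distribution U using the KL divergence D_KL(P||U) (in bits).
0.8473 bits

U(i) = 1/3 for all i

D_KL(P||U) = Σ P(x) log₂(P(x) / (1/3))
           = Σ P(x) log₂(P(x)) + log₂(3)
           = log₂(3) - H(P)

H(P) = -Σ P(x) log₂(P(x)):
  -P(1)·log₂(P(1)) = -(0.0099)·log₂(0.0099) = 0.06592
  -P(2)·log₂(P(2)) = -(0.819)·log₂(0.819) = 0.23592
  -P(3)·log₂(P(3)) = -(0.1711)·log₂(0.1711) = 0.43581
H(P) = 0.06592 + 0.23592 + 0.43581 = 0.73765 bits

log₂(3) = 1.58496 bits

D_KL(P||U) = 1.58496 - 0.73765 = 0.84731 ≈ 0.8473 bits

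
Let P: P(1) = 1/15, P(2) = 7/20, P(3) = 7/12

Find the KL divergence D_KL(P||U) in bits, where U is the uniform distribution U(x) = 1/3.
0.3408 bits

U(i) = 1/3 for all i

D_KL(P||U) = Σ P(x) log₂(P(x) / (1/3))
           = Σ P(x) log₂(P(x)) + log₂(3)
           = log₂(3) - H(P)

H(P) = -Σ P(x) log₂(P(x)):
  -P(1)·log₂(P(1)) = -(1/15)·log₂(1/15) = 0.26046
  -P(2)·log₂(P(2)) = -(7/20)·log₂(7/20) = 0.53010
  -P(3)·log₂(P(3)) = -(7/12)·log₂(7/12) = 0.45360
H(P) = 0.26046 + 0.53010 + 0.45360 = 1.24416 bits

log₂(3) = 1.58496 bits

D_KL(P||U) = 1.58496 - 1.24416 = 0.34080 ≈ 0.3408 bits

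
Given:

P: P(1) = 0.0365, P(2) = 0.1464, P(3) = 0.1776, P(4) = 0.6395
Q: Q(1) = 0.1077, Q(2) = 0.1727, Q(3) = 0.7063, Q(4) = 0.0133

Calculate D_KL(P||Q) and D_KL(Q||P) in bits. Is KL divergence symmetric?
D_KL(P||Q) = 3.1276 bits, D_KL(Q||P) = 1.5417 bits. No, KL divergence is not symmetric.

D_KL(P||Q) = Σ P(x) log₂(P(x)/Q(x))

Computing term by term:
  P(1)·log₂(P(1)/Q(1)) = 0.0365·log₂(0.0365/0.1077) = -0.05698
  P(2)·log₂(P(2)/Q(2)) = 0.1464·log₂(0.1464/0.1727) = -0.03489
  P(3)·log₂(P(3)/Q(3)) = 0.1776·log₂(0.1776/0.7063) = -0.35372
  P(4)·log₂(P(4)/Q(4)) = 0.6395·log₂(0.6395/0.0133) = 3.57317

D_KL(P||Q) = -0.05698 - 0.03489 - 0.35372 + 3.57317 = 3.12758 ≈ 3.1276 bits

D_KL(Q||P) = Σ Q(x) log₂(Q(x)/P(x))

Computing term by term:
  Q(1)·log₂(Q(1)/P(1)) = 0.1077·log₂(0.1077/0.0365) = 0.16813
  Q(2)·log₂(Q(2)/P(2)) = 0.1727·log₂(0.1727/0.1464) = 0.04116
  Q(3)·log₂(Q(3)/P(3)) = 0.7063·log₂(0.7063/0.1776) = 1.40670
  Q(4)·log₂(Q(4)/P(4)) = 0.0133·log₂(0.0133/0.6395) = -0.07431

D_KL(Q||P) = 0.16813 + 0.04116 + 1.40670 - 0.07431 = 1.54168 ≈ 1.5417 bits

These are NOT equal (difference: 1.5859 bits). KL divergence is asymmetric: D_KL(P||Q) ≠ D_KL(Q||P) in general.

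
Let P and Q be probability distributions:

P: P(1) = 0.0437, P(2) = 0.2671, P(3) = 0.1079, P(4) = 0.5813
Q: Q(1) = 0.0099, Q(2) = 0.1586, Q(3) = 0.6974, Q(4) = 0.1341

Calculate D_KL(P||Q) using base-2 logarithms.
1.2340 bits

D_KL(P||Q) = Σ P(x) log₂(P(x)/Q(x))

Computing term by term:
  P(1)·log₂(P(1)/Q(1)) = 0.0437·log₂(0.0437/0.0099) = 0.09361
  P(2)·log₂(P(2)/Q(2)) = 0.2671·log₂(0.2671/0.1586) = 0.20086
  P(3)·log₂(P(3)/Q(3)) = 0.1079·log₂(0.1079/0.6974) = -0.29050
  P(4)·log₂(P(4)/Q(4)) = 0.5813·log₂(0.5813/0.1341) = 1.23002

D_KL(P||Q) = 0.09361 + 0.20086 - 0.29050 + 1.23002 = 1.23399 ≈ 1.2340 bits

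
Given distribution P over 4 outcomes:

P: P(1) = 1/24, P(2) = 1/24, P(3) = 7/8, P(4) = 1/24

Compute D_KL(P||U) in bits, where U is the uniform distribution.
1.2583 bits

U(i) = 1/4 for all i

D_KL(P||U) = Σ P(x) log₂(P(x) / (1/4))
           = Σ P(x) log₂(P(x)) + log₂(4)
           = log₂(4) - H(P)

H(P) = -Σ P(x) log₂(P(x)):
  -P(1)·log₂(P(1)) = -(1/24)·log₂(1/24) = 0.19104
  -P(2)·log₂(P(2)) = -(1/24)·log₂(1/24) = 0.19104
  -P(3)·log₂(P(3)) = -(7/8)·log₂(7/8) = 0.16856
  -P(4)·log₂(P(4)) = -(1/24)·log₂(1/24) = 0.19104
H(P) = 0.19104 + 0.19104 + 0.16856 + 0.19104 = 0.74168 bits

log₂(4) = 2.00000 bits

D_KL(P||U) = 2.00000 - 0.74168 = 1.25832 ≈ 1.2583 bits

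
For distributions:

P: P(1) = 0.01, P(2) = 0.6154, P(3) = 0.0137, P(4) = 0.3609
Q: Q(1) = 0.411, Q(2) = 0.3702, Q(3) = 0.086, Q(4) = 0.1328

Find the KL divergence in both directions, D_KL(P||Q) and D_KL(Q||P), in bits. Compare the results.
D_KL(P||Q) = 0.8818 bits, D_KL(Q||P) = 1.9683 bits. D_KL(Q||P) is larger than D_KL(P||Q) by 1.0865 bits; the two directions differ.

D_KL(P||Q) = Σ P(x) log₂(P(x)/Q(x))

Computing term by term:
  P(1)·log₂(P(1)/Q(1)) = 0.01·log₂(0.01/0.411) = -0.05361
  P(2)·log₂(P(2)/Q(2)) = 0.6154·log₂(0.6154/0.3702) = 0.45122
  P(3)·log₂(P(3)/Q(3)) = 0.0137·log₂(0.0137/0.086) = -0.03631
  P(4)·log₂(P(4)/Q(4)) = 0.3609·log₂(0.3609/0.1328) = 0.52054

D_KL(P||Q) = -0.05361 + 0.45122 - 0.03631 + 0.52054 = 0.88184 ≈ 0.8818 bits

D_KL(Q||P) = Σ Q(x) log₂(Q(x)/P(x))

Computing term by term:
  Q(1)·log₂(Q(1)/P(1)) = 0.411·log₂(0.411/0.01) = 2.20340
  Q(2)·log₂(Q(2)/P(2)) = 0.3702·log₂(0.3702/0.6154) = -0.27144
  Q(3)·log₂(Q(3)/P(3)) = 0.086·log₂(0.086/0.0137) = 0.22791
  Q(4)·log₂(Q(4)/P(4)) = 0.1328·log₂(0.1328/0.3609) = -0.19154

D_KL(Q||P) = 2.20340 - 0.27144 + 0.22791 - 0.19154 = 1.96833 ≈ 1.9683 bits

These are NOT equal (difference: 1.0865 bits). KL divergence is asymmetric: D_KL(P||Q) ≠ D_KL(Q||P) in general.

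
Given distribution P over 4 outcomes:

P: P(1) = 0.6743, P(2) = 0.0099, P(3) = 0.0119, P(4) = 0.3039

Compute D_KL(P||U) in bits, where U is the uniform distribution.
0.9524 bits

U(i) = 1/4 for all i

D_KL(P||U) = Σ P(x) log₂(P(x) / (1/4))
           = Σ P(x) log₂(P(x)) + log₂(4)
           = log₂(4) - H(P)

H(P) = -Σ P(x) log₂(P(x)):
  -P(1)·log₂(P(1)) = -(0.6743)·log₂(0.6743) = 0.38336
  -P(2)·log₂(P(2)) = -(0.0099)·log₂(0.0099) = 0.06592
  -P(3)·log₂(P(3)) = -(0.0119)·log₂(0.0119) = 0.07608
  -P(4)·log₂(P(4)) = -(0.3039)·log₂(0.3039) = 0.52220
H(P) = 0.38336 + 0.06592 + 0.07608 + 0.52220 = 1.04756 bits

log₂(4) = 2.00000 bits

D_KL(P||U) = 2.00000 - 1.04756 = 0.95244 ≈ 0.9524 bits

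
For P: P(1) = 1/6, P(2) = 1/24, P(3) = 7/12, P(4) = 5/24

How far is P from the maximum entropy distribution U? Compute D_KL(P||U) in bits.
0.4531 bits

U(i) = 1/4 for all i

D_KL(P||U) = Σ P(x) log₂(P(x) / (1/4))
           = Σ P(x) log₂(P(x)) + log₂(4)
           = log₂(4) - H(P)

H(P) = -Σ P(x) log₂(P(x)):
  -P(1)·log₂(P(1)) = -(1/6)·log₂(1/6) = 0.43083
  -P(2)·log₂(P(2)) = -(1/24)·log₂(1/24) = 0.19104
  -P(3)·log₂(P(3)) = -(7/12)·log₂(7/12) = 0.45360
  -P(4)·log₂(P(4)) = -(5/24)·log₂(5/24) = 0.47147
H(P) = 0.43083 + 0.19104 + 0.45360 + 0.47147 = 1.54694 bits

log₂(4) = 2.00000 bits

D_KL(P||U) = 2.00000 - 1.54694 = 0.45306 ≈ 0.4531 bits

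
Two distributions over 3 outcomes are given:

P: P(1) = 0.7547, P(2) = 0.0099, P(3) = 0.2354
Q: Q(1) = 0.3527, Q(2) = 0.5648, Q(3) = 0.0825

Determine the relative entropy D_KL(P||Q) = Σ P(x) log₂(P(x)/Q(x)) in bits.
1.1266 bits

D_KL(P||Q) = Σ P(x) log₂(P(x)/Q(x))

Computing term by term:
  P(1)·log₂(P(1)/Q(1)) = 0.7547·log₂(0.7547/0.3527) = 0.82825
  P(2)·log₂(P(2)/Q(2)) = 0.0099·log₂(0.0099/0.5648) = -0.05776
  P(3)·log₂(P(3)/Q(3)) = 0.2354·log₂(0.2354/0.0825) = 0.35608

D_KL(P||Q) = 0.82825 - 0.05776 + 0.35608 = 1.12657 ≈ 1.1266 bits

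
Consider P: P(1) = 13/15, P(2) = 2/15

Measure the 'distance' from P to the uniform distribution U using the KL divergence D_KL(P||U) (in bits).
0.4335 bits

U(i) = 1/2 for all i

D_KL(P||U) = Σ P(x) log₂(P(x) / (1/2))
           = Σ P(x) log₂(P(x)) + log₂(2)
           = log₂(2) - H(P)

H(P) = -Σ P(x) log₂(P(x)):
  -P(1)·log₂(P(1)) = -(13/15)·log₂(13/15) = 0.17892
  -P(2)·log₂(P(2)) = -(2/15)·log₂(2/15) = 0.38759
H(P) = 0.17892 + 0.38759 = 0.56651 bits

log₂(2) = 1.00000 bits

D_KL(P||U) = 1.00000 - 0.56651 = 0.43349 ≈ 0.4335 bits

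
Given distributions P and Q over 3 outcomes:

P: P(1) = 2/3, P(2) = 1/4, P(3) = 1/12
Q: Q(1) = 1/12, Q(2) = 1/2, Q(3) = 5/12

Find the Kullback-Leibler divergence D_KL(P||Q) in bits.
1.5565 bits

D_KL(P||Q) = Σ P(x) log₂(P(x)/Q(x))

Computing term by term:
  P(1)·log₂(P(1)/Q(1)) = (2/3)·log₂((2/3)/(1/12)) = 2.00000
  P(2)·log₂(P(2)/Q(2)) = (1/4)·log₂((1/4)/(1/2)) = -0.25000
  P(3)·log₂(P(3)/Q(3)) = (1/12)·log₂((1/12)/(5/12)) = -0.19349

D_KL(P||Q) = 2.00000 - 0.25000 - 0.19349 = 1.55651 ≈ 1.5565 bits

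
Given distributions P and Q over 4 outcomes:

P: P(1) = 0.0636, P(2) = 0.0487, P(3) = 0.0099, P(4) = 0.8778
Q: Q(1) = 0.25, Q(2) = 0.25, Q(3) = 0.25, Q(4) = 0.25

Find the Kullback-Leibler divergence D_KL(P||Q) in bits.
1.3039 bits

D_KL(P||Q) = Σ P(x) log₂(P(x)/Q(x))

Computing term by term:
  P(1)·log₂(P(1)/Q(1)) = 0.0636·log₂(0.0636/0.25) = -0.12560
  P(2)·log₂(P(2)/Q(2)) = 0.0487·log₂(0.0487/0.25) = -0.11493
  P(3)·log₂(P(3)/Q(3)) = 0.0099·log₂(0.0099/0.25) = -0.04612
  P(4)·log₂(P(4)/Q(4)) = 0.8778·log₂(0.8778/0.25) = 1.59054

D_KL(P||Q) = -0.12560 - 0.11493 - 0.04612 + 1.59054 = 1.30389 ≈ 1.3039 bits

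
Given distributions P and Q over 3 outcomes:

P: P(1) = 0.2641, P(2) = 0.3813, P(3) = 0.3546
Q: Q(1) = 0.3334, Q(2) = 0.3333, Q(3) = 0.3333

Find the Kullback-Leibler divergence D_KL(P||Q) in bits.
0.0169 bits

D_KL(P||Q) = Σ P(x) log₂(P(x)/Q(x))

Computing term by term:
  P(1)·log₂(P(1)/Q(1)) = 0.2641·log₂(0.2641/0.3334) = -0.08878
  P(2)·log₂(P(2)/Q(2)) = 0.3813·log₂(0.3813/0.3333) = 0.07401
  P(3)·log₂(P(3)/Q(3)) = 0.3546·log₂(0.3546/0.3333) = 0.03169

D_KL(P||Q) = -0.08878 + 0.07401 + 0.03169 = 0.01692 ≈ 0.0169 bits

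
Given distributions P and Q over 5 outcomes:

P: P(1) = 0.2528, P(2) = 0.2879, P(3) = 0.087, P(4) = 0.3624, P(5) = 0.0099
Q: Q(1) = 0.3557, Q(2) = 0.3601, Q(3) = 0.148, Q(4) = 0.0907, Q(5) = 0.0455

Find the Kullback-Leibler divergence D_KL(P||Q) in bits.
0.4183 bits

D_KL(P||Q) = Σ P(x) log₂(P(x)/Q(x))

Computing term by term:
  P(1)·log₂(P(1)/Q(1)) = 0.2528·log₂(0.2528/0.3557) = -0.12455
  P(2)·log₂(P(2)/Q(2)) = 0.2879·log₂(0.2879/0.3601) = -0.09294
  P(3)·log₂(P(3)/Q(3)) = 0.087·log₂(0.087/0.148) = -0.06669
  P(4)·log₂(P(4)/Q(4)) = 0.3624·log₂(0.3624/0.0907) = 0.72422
  P(5)·log₂(P(5)/Q(5)) = 0.0099·log₂(0.0099/0.0455) = -0.02178

D_KL(P||Q) = -0.12455 - 0.09294 - 0.06669 + 0.72422 - 0.02178 = 0.41826 ≈ 0.4183 bits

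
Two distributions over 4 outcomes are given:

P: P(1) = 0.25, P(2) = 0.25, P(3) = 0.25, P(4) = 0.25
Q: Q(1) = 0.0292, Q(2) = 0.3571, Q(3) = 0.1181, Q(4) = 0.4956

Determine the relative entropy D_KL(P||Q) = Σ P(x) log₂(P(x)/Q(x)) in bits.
0.6695 bits

D_KL(P||Q) = Σ P(x) log₂(P(x)/Q(x))

Computing term by term:
  P(1)·log₂(P(1)/Q(1)) = 0.25·log₂(0.25/0.0292) = 0.77447
  P(2)·log₂(P(2)/Q(2)) = 0.25·log₂(0.25/0.3571) = -0.12860
  P(3)·log₂(P(3)/Q(3)) = 0.25·log₂(0.25/0.1181) = 0.27048
  P(4)·log₂(P(4)/Q(4)) = 0.25·log₂(0.25/0.4956) = -0.24681

D_KL(P||Q) = 0.77447 - 0.12860 + 0.27048 - 0.24681 = 0.66954 ≈ 0.6695 bits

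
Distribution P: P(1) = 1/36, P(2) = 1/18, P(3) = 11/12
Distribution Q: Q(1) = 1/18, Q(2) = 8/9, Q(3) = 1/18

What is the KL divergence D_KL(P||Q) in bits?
3.4574 bits

D_KL(P||Q) = Σ P(x) log₂(P(x)/Q(x))

Computing term by term:
  P(1)·log₂(P(1)/Q(1)) = (1/36)·log₂((1/36)/(1/18)) = -0.02778
  P(2)·log₂(P(2)/Q(2)) = (1/18)·log₂((1/18)/(8/9)) = -0.22222
  P(3)·log₂(P(3)/Q(3)) = (11/12)·log₂((11/12)/(1/18)) = 3.70736

D_KL(P||Q) = -0.02778 - 0.22222 + 3.70736 = 3.45736 ≈ 3.4574 bits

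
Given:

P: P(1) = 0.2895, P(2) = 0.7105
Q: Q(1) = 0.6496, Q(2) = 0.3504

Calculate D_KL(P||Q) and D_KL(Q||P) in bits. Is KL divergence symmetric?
D_KL(P||Q) = 0.3870 bits, D_KL(Q||P) = 0.4001 bits. No, KL divergence is not symmetric.

D_KL(P||Q) = Σ P(x) log₂(P(x)/Q(x))

Computing term by term:
  P(1)·log₂(P(1)/Q(1)) = 0.2895·log₂(0.2895/0.6496) = -0.33755
  P(2)·log₂(P(2)/Q(2)) = 0.7105·log₂(0.7105/0.3504) = 0.72459

D_KL(P||Q) = -0.33755 + 0.72459 = 0.38704 ≈ 0.3870 bits

D_KL(Q||P) = Σ Q(x) log₂(Q(x)/P(x))

Computing term by term:
  Q(1)·log₂(Q(1)/P(1)) = 0.6496·log₂(0.6496/0.2895) = 0.75743
  Q(2)·log₂(Q(2)/P(2)) = 0.3504·log₂(0.3504/0.7105) = -0.35735

D_KL(Q||P) = 0.75743 - 0.35735 = 0.40008 ≈ 0.4001 bits

These are NOT equal (difference: 0.0131 bits). KL divergence is asymmetric: D_KL(P||Q) ≠ D_KL(Q||P) in general.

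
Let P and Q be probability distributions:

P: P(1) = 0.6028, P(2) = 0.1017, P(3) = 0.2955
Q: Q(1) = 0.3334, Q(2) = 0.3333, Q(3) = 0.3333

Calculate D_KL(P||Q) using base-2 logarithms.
0.2896 bits

D_KL(P||Q) = Σ P(x) log₂(P(x)/Q(x))

Computing term by term:
  P(1)·log₂(P(1)/Q(1)) = 0.6028·log₂(0.6028/0.3334) = 0.51505
  P(2)·log₂(P(2)/Q(2)) = 0.1017·log₂(0.1017/0.3333) = -0.17416
  P(3)·log₂(P(3)/Q(3)) = 0.2955·log₂(0.2955/0.3333) = -0.05132

D_KL(P||Q) = 0.51505 - 0.17416 - 0.05132 = 0.28957 ≈ 0.2896 bits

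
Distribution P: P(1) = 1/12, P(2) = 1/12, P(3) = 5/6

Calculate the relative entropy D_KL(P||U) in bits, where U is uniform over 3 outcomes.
0.7683 bits

U(i) = 1/3 for all i

D_KL(P||U) = Σ P(x) log₂(P(x) / (1/3))
           = Σ P(x) log₂(P(x)) + log₂(3)
           = log₂(3) - H(P)

H(P) = -Σ P(x) log₂(P(x)):
  -P(1)·log₂(P(1)) = -(1/12)·log₂(1/12) = 0.29875
  -P(2)·log₂(P(2)) = -(1/12)·log₂(1/12) = 0.29875
  -P(3)·log₂(P(3)) = -(5/6)·log₂(5/6) = 0.21920
H(P) = 0.29875 + 0.29875 + 0.21920 = 0.81670 bits

log₂(3) = 1.58496 bits

D_KL(P||U) = 1.58496 - 0.81670 = 0.76826 ≈ 0.7683 bits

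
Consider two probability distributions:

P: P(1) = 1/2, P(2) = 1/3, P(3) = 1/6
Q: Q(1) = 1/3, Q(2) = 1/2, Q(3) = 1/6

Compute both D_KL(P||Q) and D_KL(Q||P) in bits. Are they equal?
D_KL(P||Q) = 0.0975 bits, D_KL(Q||P) = 0.0975 bits. Yes, in this case they are equal (although KL divergence is not symmetric in general).

D_KL(P||Q) = Σ P(x) log₂(P(x)/Q(x))

Computing term by term:
  P(1)·log₂(P(1)/Q(1)) = (1/2)·log₂((1/2)/(1/3)) = 0.29248
  P(2)·log₂(P(2)/Q(2)) = (1/3)·log₂((1/3)/(1/2)) = -0.19499
  P(3)·log₂(P(3)/Q(3)) = (1/6)·log₂((1/6)/(1/6)) = 0.00000

D_KL(P||Q) = 0.29248 - 0.19499 + 0.00000 = 0.09749 ≈ 0.0975 bits

D_KL(Q||P) = Σ Q(x) log₂(Q(x)/P(x))

Computing term by term:
  Q(1)·log₂(Q(1)/P(1)) = (1/3)·log₂((1/3)/(1/2)) = -0.19499
  Q(2)·log₂(Q(2)/P(2)) = (1/2)·log₂((1/2)/(1/3)) = 0.29248
  Q(3)·log₂(Q(3)/P(3)) = (1/6)·log₂((1/6)/(1/6)) = 0.00000

D_KL(Q||P) = -0.19499 + 0.29248 + 0.00000 = 0.09749 ≈ 0.0975 bits

These ARE equal here. Q is P with outcomes relabeled (Q(1) = P(2), Q(2) = P(1)) by a relabeling that is its own inverse, so the two sums contain exactly the same terms in a different order. This is a special case — KL divergence is not symmetric in general: D_KL(P||Q) ≠ D_KL(Q||P) for most P, Q.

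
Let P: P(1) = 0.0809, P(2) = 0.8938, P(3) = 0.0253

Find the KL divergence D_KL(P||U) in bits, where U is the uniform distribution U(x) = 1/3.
1.0125 bits

U(i) = 1/3 for all i

D_KL(P||U) = Σ P(x) log₂(P(x) / (1/3))
           = Σ P(x) log₂(P(x)) + log₂(3)
           = log₂(3) - H(P)

H(P) = -Σ P(x) log₂(P(x)):
  -P(1)·log₂(P(1)) = -(0.0809)·log₂(0.0809) = 0.29348
  -P(2)·log₂(P(2)) = -(0.8938)·log₂(0.8938) = 0.14477
  -P(3)·log₂(P(3)) = -(0.0253)·log₂(0.0253) = 0.13421
H(P) = 0.29348 + 0.14477 + 0.13421 = 0.57246 bits

log₂(3) = 1.58496 bits

D_KL(P||U) = 1.58496 - 0.57246 = 1.01250 ≈ 1.0125 bits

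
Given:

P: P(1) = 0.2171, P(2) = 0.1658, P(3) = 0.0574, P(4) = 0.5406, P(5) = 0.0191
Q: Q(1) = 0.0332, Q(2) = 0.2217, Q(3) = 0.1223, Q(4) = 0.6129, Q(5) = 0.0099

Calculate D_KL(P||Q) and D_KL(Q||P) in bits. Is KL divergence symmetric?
D_KL(P||Q) = 0.3762 bits, D_KL(Q||P) = 0.2381 bits. No, KL divergence is not symmetric.

D_KL(P||Q) = Σ P(x) log₂(P(x)/Q(x))

Computing term by term:
  P(1)·log₂(P(1)/Q(1)) = 0.2171·log₂(0.2171/0.0332) = 0.58815
  P(2)·log₂(P(2)/Q(2)) = 0.1658·log₂(0.1658/0.2217) = -0.06950
  P(3)·log₂(P(3)/Q(3)) = 0.0574·log₂(0.0574/0.1223) = -0.06264
  P(4)·log₂(P(4)/Q(4)) = 0.5406·log₂(0.5406/0.6129) = -0.09790
  P(5)·log₂(P(5)/Q(5)) = 0.0191·log₂(0.0191/0.0099) = 0.01811

D_KL(P||Q) = 0.58815 - 0.06950 - 0.06264 - 0.09790 + 0.01811 = 0.37622 ≈ 0.3762 bits

D_KL(Q||P) = Σ Q(x) log₂(Q(x)/P(x))

Computing term by term:
  Q(1)·log₂(Q(1)/P(1)) = 0.0332·log₂(0.0332/0.2171) = -0.08994
  Q(2)·log₂(Q(2)/P(2)) = 0.2217·log₂(0.2217/0.1658) = 0.09293
  Q(3)·log₂(Q(3)/P(3)) = 0.1223·log₂(0.1223/0.0574) = 0.13347
  Q(4)·log₂(Q(4)/P(4)) = 0.6129·log₂(0.6129/0.5406) = 0.11099
  Q(5)·log₂(Q(5)/P(5)) = 0.0099·log₂(0.0099/0.0191) = -0.00939

D_KL(Q||P) = -0.08994 + 0.09293 + 0.13347 + 0.11099 - 0.00939 = 0.23806 ≈ 0.2381 bits

These are NOT equal (difference: 0.1381 bits). KL divergence is asymmetric: D_KL(P||Q) ≠ D_KL(Q||P) in general.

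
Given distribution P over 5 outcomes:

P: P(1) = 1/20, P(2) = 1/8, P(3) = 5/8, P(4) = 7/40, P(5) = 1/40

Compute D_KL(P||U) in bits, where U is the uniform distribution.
0.7339 bits

U(i) = 1/5 for all i

D_KL(P||U) = Σ P(x) log₂(P(x) / (1/5))
           = Σ P(x) log₂(P(x)) + log₂(5)
           = log₂(5) - H(P)

H(P) = -Σ P(x) log₂(P(x)):
  -P(1)·log₂(P(1)) = -(1/20)·log₂(1/20) = 0.21610
  -P(2)·log₂(P(2)) = -(1/8)·log₂(1/8) = 0.37500
  -P(3)·log₂(P(3)) = -(5/8)·log₂(5/8) = 0.42379
  -P(4)·log₂(P(4)) = -(7/40)·log₂(7/40) = 0.44005
  -P(5)·log₂(P(5)) = -(1/40)·log₂(1/40) = 0.13305
H(P) = 0.21610 + 0.37500 + 0.42379 + 0.44005 + 0.13305 = 1.58799 bits

log₂(5) = 2.32193 bits

D_KL(P||U) = 2.32193 - 1.58799 = 0.73394 ≈ 0.7339 bits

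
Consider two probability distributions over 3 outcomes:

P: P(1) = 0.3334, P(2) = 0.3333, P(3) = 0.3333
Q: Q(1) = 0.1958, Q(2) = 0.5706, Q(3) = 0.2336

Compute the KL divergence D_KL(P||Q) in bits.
0.1684 bits

D_KL(P||Q) = Σ P(x) log₂(P(x)/Q(x))

Computing term by term:
  P(1)·log₂(P(1)/Q(1)) = 0.3334·log₂(0.3334/0.1958) = 0.25601
  P(2)·log₂(P(2)/Q(2)) = 0.3333·log₂(0.3333/0.5706) = -0.25853
  P(3)·log₂(P(3)/Q(3)) = 0.3333·log₂(0.3333/0.2336) = 0.17091

D_KL(P||Q) = 0.25601 - 0.25853 + 0.17091 = 0.16839 ≈ 0.1684 bits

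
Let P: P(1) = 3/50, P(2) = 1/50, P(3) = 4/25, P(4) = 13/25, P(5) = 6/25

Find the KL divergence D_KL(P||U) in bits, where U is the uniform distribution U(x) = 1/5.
0.5578 bits

U(i) = 1/5 for all i

D_KL(P||U) = Σ P(x) log₂(P(x) / (1/5))
           = Σ P(x) log₂(P(x)) + log₂(5)
           = log₂(5) - H(P)

H(P) = -Σ P(x) log₂(P(x)):
  -P(1)·log₂(P(1)) = -(3/50)·log₂(3/50) = 0.24353
  -P(2)·log₂(P(2)) = -(1/50)·log₂(1/50) = 0.11288
  -P(3)·log₂(P(3)) = -(4/25)·log₂(4/25) = 0.42302
  -P(4)·log₂(P(4)) = -(13/25)·log₂(13/25) = 0.49058
  -P(5)·log₂(P(5)) = -(6/25)·log₂(6/25) = 0.49413
H(P) = 0.24353 + 0.11288 + 0.42302 + 0.49058 + 0.49413 = 1.76414 bits

log₂(5) = 2.32193 bits

D_KL(P||U) = 2.32193 - 1.76414 = 0.55779 ≈ 0.5578 bits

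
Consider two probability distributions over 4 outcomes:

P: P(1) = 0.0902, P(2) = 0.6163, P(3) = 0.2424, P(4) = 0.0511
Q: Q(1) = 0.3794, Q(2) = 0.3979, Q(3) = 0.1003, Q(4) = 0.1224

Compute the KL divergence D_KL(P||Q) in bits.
0.4463 bits

D_KL(P||Q) = Σ P(x) log₂(P(x)/Q(x))

Computing term by term:
  P(1)·log₂(P(1)/Q(1)) = 0.0902·log₂(0.0902/0.3794) = -0.18694
  P(2)·log₂(P(2)/Q(2)) = 0.6163·log₂(0.6163/0.3979) = 0.38903
  P(3)·log₂(P(3)/Q(3)) = 0.2424·log₂(0.2424/0.1003) = 0.30859
  P(4)·log₂(P(4)/Q(4)) = 0.0511·log₂(0.0511/0.1224) = -0.06440

D_KL(P||Q) = -0.18694 + 0.38903 + 0.30859 - 0.06440 = 0.44628 ≈ 0.4463 bits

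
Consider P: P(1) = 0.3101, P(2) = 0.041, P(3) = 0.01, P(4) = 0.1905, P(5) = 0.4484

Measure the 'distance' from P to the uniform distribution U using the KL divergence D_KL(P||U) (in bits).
0.5682 bits

U(i) = 1/5 for all i

D_KL(P||U) = Σ P(x) log₂(P(x) / (1/5))
           = Σ P(x) log₂(P(x)) + log₂(5)
           = log₂(5) - H(P)

H(P) = -Σ P(x) log₂(P(x)):
  -P(1)·log₂(P(1)) = -(0.3101)·log₂(0.3101) = 0.52382
  -P(2)·log₂(P(2)) = -(0.041)·log₂(0.041) = 0.18894
  -P(3)·log₂(P(3)) = -(0.01)·log₂(0.01) = 0.06644
  -P(4)·log₂(P(4)) = -(0.1905)·log₂(0.1905) = 0.45570
  -P(5)·log₂(P(5)) = -(0.4484)·log₂(0.4484) = 0.51886
H(P) = 0.52382 + 0.18894 + 0.06644 + 0.45570 + 0.51886 = 1.75376 bits

log₂(5) = 2.32193 bits

D_KL(P||U) = 2.32193 - 1.75376 = 0.56817 ≈ 0.5682 bits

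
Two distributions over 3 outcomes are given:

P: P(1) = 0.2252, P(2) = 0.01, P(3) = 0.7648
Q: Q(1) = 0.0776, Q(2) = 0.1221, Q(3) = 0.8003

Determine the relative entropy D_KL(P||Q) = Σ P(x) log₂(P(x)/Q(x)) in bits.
0.2600 bits

D_KL(P||Q) = Σ P(x) log₂(P(x)/Q(x))

Computing term by term:
  P(1)·log₂(P(1)/Q(1)) = 0.2252·log₂(0.2252/0.0776) = 0.34615
  P(2)·log₂(P(2)/Q(2)) = 0.01·log₂(0.01/0.1221) = -0.03610
  P(3)·log₂(P(3)/Q(3)) = 0.7648·log₂(0.7648/0.8003) = -0.05006

D_KL(P||Q) = 0.34615 - 0.03610 - 0.05006 = 0.25999 ≈ 0.2600 bits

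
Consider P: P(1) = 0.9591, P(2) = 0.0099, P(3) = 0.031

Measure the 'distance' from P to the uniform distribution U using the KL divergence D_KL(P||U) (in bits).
1.3059 bits

U(i) = 1/3 for all i

D_KL(P||U) = Σ P(x) log₂(P(x) / (1/3))
           = Σ P(x) log₂(P(x)) + log₂(3)
           = log₂(3) - H(P)

H(P) = -Σ P(x) log₂(P(x)):
  -P(1)·log₂(P(1)) = -(0.9591)·log₂(0.9591) = 0.05778
  -P(2)·log₂(P(2)) = -(0.0099)·log₂(0.0099) = 0.06592
  -P(3)·log₂(P(3)) = -(0.031)·log₂(0.031) = 0.15536
H(P) = 0.05778 + 0.06592 + 0.15536 = 0.27906 bits

log₂(3) = 1.58496 bits

D_KL(P||U) = 1.58496 - 0.27906 = 1.30590 ≈ 1.3059 bits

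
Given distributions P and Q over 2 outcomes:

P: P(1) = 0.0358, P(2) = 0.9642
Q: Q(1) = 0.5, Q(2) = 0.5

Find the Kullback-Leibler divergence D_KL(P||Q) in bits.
0.7773 bits

D_KL(P||Q) = Σ P(x) log₂(P(x)/Q(x))

Computing term by term:
  P(1)·log₂(P(1)/Q(1)) = 0.0358·log₂(0.0358/0.5) = -0.13618
  P(2)·log₂(P(2)/Q(2)) = 0.9642·log₂(0.9642/0.5) = 0.91349

D_KL(P||Q) = -0.13618 + 0.91349 = 0.77731 ≈ 0.7773 bits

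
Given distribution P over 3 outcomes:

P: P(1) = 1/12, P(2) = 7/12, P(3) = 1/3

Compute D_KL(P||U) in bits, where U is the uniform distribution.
0.3043 bits

U(i) = 1/3 for all i

D_KL(P||U) = Σ P(x) log₂(P(x) / (1/3))
           = Σ P(x) log₂(P(x)) + log₂(3)
           = log₂(3) - H(P)

H(P) = -Σ P(x) log₂(P(x)):
  -P(1)·log₂(P(1)) = -(1/12)·log₂(1/12) = 0.29875
  -P(2)·log₂(P(2)) = -(7/12)·log₂(7/12) = 0.45360
  -P(3)·log₂(P(3)) = -(1/3)·log₂(1/3) = 0.52832
H(P) = 0.29875 + 0.45360 + 0.52832 = 1.28067 bits

log₂(3) = 1.58496 bits

D_KL(P||U) = 1.58496 - 1.28067 = 0.30429 ≈ 0.3043 bits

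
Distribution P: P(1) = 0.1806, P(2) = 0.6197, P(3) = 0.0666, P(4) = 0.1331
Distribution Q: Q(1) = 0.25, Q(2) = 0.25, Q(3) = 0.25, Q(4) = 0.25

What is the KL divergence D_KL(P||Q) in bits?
0.4787 bits

D_KL(P||Q) = Σ P(x) log₂(P(x)/Q(x))

Computing term by term:
  P(1)·log₂(P(1)/Q(1)) = 0.1806·log₂(0.1806/0.25) = -0.08472
  P(2)·log₂(P(2)/Q(2)) = 0.6197·log₂(0.6197/0.25) = 0.81159
  P(3)·log₂(P(3)/Q(3)) = 0.0666·log₂(0.0666/0.25) = -0.12710
  P(4)·log₂(P(4)/Q(4)) = 0.1331·log₂(0.1331/0.25) = -0.12104

D_KL(P||Q) = -0.08472 + 0.81159 - 0.12710 - 0.12104 = 0.47873 ≈ 0.4787 bits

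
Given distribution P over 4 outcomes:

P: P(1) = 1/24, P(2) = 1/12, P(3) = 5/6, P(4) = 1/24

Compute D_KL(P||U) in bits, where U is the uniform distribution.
1.1000 bits

U(i) = 1/4 for all i

D_KL(P||U) = Σ P(x) log₂(P(x) / (1/4))
           = Σ P(x) log₂(P(x)) + log₂(4)
           = log₂(4) - H(P)

H(P) = -Σ P(x) log₂(P(x)):
  -P(1)·log₂(P(1)) = -(1/24)·log₂(1/24) = 0.19104
  -P(2)·log₂(P(2)) = -(1/12)·log₂(1/12) = 0.29875
  -P(3)·log₂(P(3)) = -(5/6)·log₂(5/6) = 0.21920
  -P(4)·log₂(P(4)) = -(1/24)·log₂(1/24) = 0.19104
H(P) = 0.19104 + 0.29875 + 0.21920 + 0.19104 = 0.90003 bits

log₂(4) = 2.00000 bits

D_KL(P||U) = 2.00000 - 0.90003 = 1.09997 ≈ 1.1000 bits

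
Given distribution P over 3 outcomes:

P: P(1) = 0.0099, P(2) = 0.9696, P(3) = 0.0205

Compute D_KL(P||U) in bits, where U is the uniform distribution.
1.3609 bits

U(i) = 1/3 for all i

D_KL(P||U) = Σ P(x) log₂(P(x) / (1/3))
           = Σ P(x) log₂(P(x)) + log₂(3)
           = log₂(3) - H(P)

H(P) = -Σ P(x) log₂(P(x)):
  -P(1)·log₂(P(1)) = -(0.0099)·log₂(0.0099) = 0.06592
  -P(2)·log₂(P(2)) = -(0.9696)·log₂(0.9696) = 0.04318
  -P(3)·log₂(P(3)) = -(0.0205)·log₂(0.0205) = 0.11497
H(P) = 0.06592 + 0.04318 + 0.11497 = 0.22407 bits

log₂(3) = 1.58496 bits

D_KL(P||U) = 1.58496 - 0.22407 = 1.36089 ≈ 1.3609 bits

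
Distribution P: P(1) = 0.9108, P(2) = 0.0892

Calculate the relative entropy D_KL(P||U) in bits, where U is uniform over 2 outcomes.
0.5662 bits

U(i) = 1/2 for all i

D_KL(P||U) = Σ P(x) log₂(P(x) / (1/2))
           = Σ P(x) log₂(P(x)) + log₂(2)
           = log₂(2) - H(P)

H(P) = -Σ P(x) log₂(P(x)):
  -P(1)·log₂(P(1)) = -(0.9108)·log₂(0.9108) = 0.12277
  -P(2)·log₂(P(2)) = -(0.0892)·log₂(0.0892) = 0.31102
H(P) = 0.12277 + 0.31102 = 0.43379 bits

log₂(2) = 1.00000 bits

D_KL(P||U) = 1.00000 - 0.43379 = 0.56621 ≈ 0.5662 bits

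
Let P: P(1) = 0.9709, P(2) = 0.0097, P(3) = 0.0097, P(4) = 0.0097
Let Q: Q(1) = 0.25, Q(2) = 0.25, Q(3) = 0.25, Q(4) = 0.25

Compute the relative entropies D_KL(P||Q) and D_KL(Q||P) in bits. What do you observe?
D_KL(P||Q) = 1.7640 bits, D_KL(Q||P) = 3.0265 bits. The two directions give different values (D_KL(Q||P) exceeds D_KL(P||Q) by 1.2625 bits): KL divergence is asymmetric.

D_KL(P||Q) = Σ P(x) log₂(P(x)/Q(x))

Computing term by term:
  P(1)·log₂(P(1)/Q(1)) = 0.9709·log₂(0.9709/0.25) = 1.90043
  P(2)·log₂(P(2)/Q(2)) = 0.0097·log₂(0.0097/0.25) = -0.04547
  P(3)·log₂(P(3)/Q(3)) = 0.0097·log₂(0.0097/0.25) = -0.04547
  P(4)·log₂(P(4)/Q(4)) = 0.0097·log₂(0.0097/0.25) = -0.04547

D_KL(P||Q) = 1.90043 - 0.04547 - 0.04547 - 0.04547 = 1.76402 ≈ 1.7640 bits

D_KL(Q||P) = Σ Q(x) log₂(Q(x)/P(x))

Computing term by term:
  Q(1)·log₂(Q(1)/P(1)) = 0.25·log₂(0.25/0.9709) = -0.48935
  Q(2)·log₂(Q(2)/P(2)) = 0.25·log₂(0.25/0.0097) = 1.17195
  Q(3)·log₂(Q(3)/P(3)) = 0.25·log₂(0.25/0.0097) = 1.17195
  Q(4)·log₂(Q(4)/P(4)) = 0.25·log₂(0.25/0.0097) = 1.17195

D_KL(Q||P) = -0.48935 + 1.17195 + 1.17195 + 1.17195 = 3.02650 ≈ 3.0265 bits

These are NOT equal (difference: 1.2625 bits). KL divergence is asymmetric: D_KL(P||Q) ≠ D_KL(Q||P) in general.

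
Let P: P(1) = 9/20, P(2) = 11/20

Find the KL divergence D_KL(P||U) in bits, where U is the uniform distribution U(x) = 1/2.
0.0072 bits

U(i) = 1/2 for all i

D_KL(P||U) = Σ P(x) log₂(P(x) / (1/2))
           = Σ P(x) log₂(P(x)) + log₂(2)
           = log₂(2) - H(P)

H(P) = -Σ P(x) log₂(P(x)):
  -P(1)·log₂(P(1)) = -(9/20)·log₂(9/20) = 0.51840
  -P(2)·log₂(P(2)) = -(11/20)·log₂(11/20) = 0.47437
H(P) = 0.51840 + 0.47437 = 0.99277 bits

log₂(2) = 1.00000 bits

D_KL(P||U) = 1.00000 - 0.99277 = 0.00723 ≈ 0.0072 bits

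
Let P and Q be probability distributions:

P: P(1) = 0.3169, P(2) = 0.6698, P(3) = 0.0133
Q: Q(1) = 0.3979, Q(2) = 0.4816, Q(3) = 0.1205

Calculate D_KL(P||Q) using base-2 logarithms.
0.1724 bits

D_KL(P||Q) = Σ P(x) log₂(P(x)/Q(x))

Computing term by term:
  P(1)·log₂(P(1)/Q(1)) = 0.3169·log₂(0.3169/0.3979) = -0.10406
  P(2)·log₂(P(2)/Q(2)) = 0.6698·log₂(0.6698/0.4816) = 0.31875
  P(3)·log₂(P(3)/Q(3)) = 0.0133·log₂(0.0133/0.1205) = -0.04229

D_KL(P||Q) = -0.10406 + 0.31875 - 0.04229 = 0.17240 ≈ 0.1724 bits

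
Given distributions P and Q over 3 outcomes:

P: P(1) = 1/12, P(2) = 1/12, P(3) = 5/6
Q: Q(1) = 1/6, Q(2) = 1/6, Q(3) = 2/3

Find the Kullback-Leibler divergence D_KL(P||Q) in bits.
0.1016 bits

D_KL(P||Q) = Σ P(x) log₂(P(x)/Q(x))

Computing term by term:
  P(1)·log₂(P(1)/Q(1)) = (1/12)·log₂((1/12)/(1/6)) = -0.08333
  P(2)·log₂(P(2)/Q(2)) = (1/12)·log₂((1/12)/(1/6)) = -0.08333
  P(3)·log₂(P(3)/Q(3)) = (5/6)·log₂((5/6)/(2/3)) = 0.26827

D_KL(P||Q) = -0.08333 - 0.08333 + 0.26827 = 0.10161 ≈ 0.1016 bits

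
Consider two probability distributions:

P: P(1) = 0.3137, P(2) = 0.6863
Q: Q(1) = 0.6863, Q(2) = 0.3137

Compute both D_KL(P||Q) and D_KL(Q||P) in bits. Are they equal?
D_KL(P||Q) = 0.4208 bits, D_KL(Q||P) = 0.4208 bits. Yes, in this case they are equal (although KL divergence is not symmetric in general).

D_KL(P||Q) = Σ P(x) log₂(P(x)/Q(x))

Computing term by term:
  P(1)·log₂(P(1)/Q(1)) = 0.3137·log₂(0.3137/0.6863) = -0.35431
  P(2)·log₂(P(2)/Q(2)) = 0.6863·log₂(0.6863/0.3137) = 0.77514

D_KL(P||Q) = -0.35431 + 0.77514 = 0.42083 ≈ 0.4208 bits

D_KL(Q||P) = Σ Q(x) log₂(Q(x)/P(x))

Computing term by term:
  Q(1)·log₂(Q(1)/P(1)) = 0.6863·log₂(0.6863/0.3137) = 0.77514
  Q(2)·log₂(Q(2)/P(2)) = 0.3137·log₂(0.3137/0.6863) = -0.35431

D_KL(Q||P) = 0.77514 - 0.35431 = 0.42083 ≈ 0.4208 bits

These ARE equal here. Q is P with outcomes relabeled (Q(1) = P(2), Q(2) = P(1)) by a relabeling that is its own inverse, so the two sums contain exactly the same terms in a different order. This is a special case — KL divergence is not symmetric in general: D_KL(P||Q) ≠ D_KL(Q||P) for most P, Q.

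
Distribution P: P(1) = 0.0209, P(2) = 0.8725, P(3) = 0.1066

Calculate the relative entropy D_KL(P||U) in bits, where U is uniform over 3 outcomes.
0.9524 bits

U(i) = 1/3 for all i

D_KL(P||U) = Σ P(x) log₂(P(x) / (1/3))
           = Σ P(x) log₂(P(x)) + log₂(3)
           = log₂(3) - H(P)

H(P) = -Σ P(x) log₂(P(x)):
  -P(1)·log₂(P(1)) = -(0.0209)·log₂(0.0209) = 0.11663
  -P(2)·log₂(P(2)) = -(0.8725)·log₂(0.8725) = 0.17168
  -P(3)·log₂(P(3)) = -(0.1066)·log₂(0.1066) = 0.34429
H(P) = 0.11663 + 0.17168 + 0.34429 = 0.63260 bits

log₂(3) = 1.58496 bits

D_KL(P||U) = 1.58496 - 0.63260 = 0.95236 ≈ 0.9524 bits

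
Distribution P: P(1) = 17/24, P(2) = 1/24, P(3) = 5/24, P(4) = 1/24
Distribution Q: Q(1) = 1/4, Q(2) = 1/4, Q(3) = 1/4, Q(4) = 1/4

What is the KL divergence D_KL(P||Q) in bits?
0.7941 bits

D_KL(P||Q) = Σ P(x) log₂(P(x)/Q(x))

Computing term by term:
  P(1)·log₂(P(1)/Q(1)) = (17/24)·log₂((17/24)/(1/4)) = 1.06427
  P(2)·log₂(P(2)/Q(2)) = (1/24)·log₂((1/24)/(1/4)) = -0.10771
  P(3)·log₂(P(3)/Q(3)) = (5/24)·log₂((5/24)/(1/4)) = -0.05480
  P(4)·log₂(P(4)/Q(4)) = (1/24)·log₂((1/24)/(1/4)) = -0.10771

D_KL(P||Q) = 1.06427 - 0.10771 - 0.05480 - 0.10771 = 0.79405 ≈ 0.7941 bits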